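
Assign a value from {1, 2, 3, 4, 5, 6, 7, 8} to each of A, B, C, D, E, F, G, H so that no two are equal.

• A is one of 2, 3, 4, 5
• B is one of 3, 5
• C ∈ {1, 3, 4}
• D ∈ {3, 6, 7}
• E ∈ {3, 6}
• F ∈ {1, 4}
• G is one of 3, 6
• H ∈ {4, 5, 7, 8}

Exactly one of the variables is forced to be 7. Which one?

The 8 variables together cover exactly {1, 2, 3, 4, 5, 6, 7, 8} — 8 values for 8 variables — and 2 appears only in A's list, so A = 2.
The 7 still-open variables together cover exactly {1, 3, 4, 5, 6, 7, 8} — 7 values for 7 variables — and 8 appears only in H's list, so H = 8.
Among the 6 still-open variables, 5 fits only B (and all 6 values in {1, 3, 4, 5, 6, 7} must be used), so B = 5.
The 5 still-open variables together cover exactly {1, 3, 4, 6, 7} — 5 values for 5 variables — and 7 appears only in D's list, so D = 7.

D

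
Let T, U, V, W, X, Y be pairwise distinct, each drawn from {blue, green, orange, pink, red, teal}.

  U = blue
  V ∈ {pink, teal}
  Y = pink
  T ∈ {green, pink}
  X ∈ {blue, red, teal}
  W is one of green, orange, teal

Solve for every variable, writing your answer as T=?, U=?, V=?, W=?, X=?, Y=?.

T=green, U=blue, V=teal, W=orange, X=red, Y=pink

U must be blue (only option left). So X can't be blue.
Y must be pink (only option left). Strike pink from T, V.
T's domain is down to {green}, so T = green. Strike green from W.
V's domain is down to {teal}, so V = teal. So W, X can't be teal.
That leaves W = orange.
X's domain is down to {red}, so X = red.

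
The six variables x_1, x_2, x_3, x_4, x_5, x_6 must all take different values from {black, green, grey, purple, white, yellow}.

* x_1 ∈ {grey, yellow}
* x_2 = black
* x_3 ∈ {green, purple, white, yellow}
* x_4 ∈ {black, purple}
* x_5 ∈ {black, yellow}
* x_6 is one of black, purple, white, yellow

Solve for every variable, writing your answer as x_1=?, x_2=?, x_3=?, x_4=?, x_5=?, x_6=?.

x_1=grey, x_2=black, x_3=green, x_4=purple, x_5=yellow, x_6=white

x_2 has just one choice, so x_2 = black. Eliminate black elsewhere: x_4, x_5, x_6.
x_4 must be purple (only option left). Strike purple from x_3, x_6.
x_5 must be yellow (only option left). Strike yellow from x_1, x_3, x_6.
x_6 has just one choice, so x_6 = white. Strike white from x_3.
x_1 must be grey (only option left).
x_3 must be green (only option left).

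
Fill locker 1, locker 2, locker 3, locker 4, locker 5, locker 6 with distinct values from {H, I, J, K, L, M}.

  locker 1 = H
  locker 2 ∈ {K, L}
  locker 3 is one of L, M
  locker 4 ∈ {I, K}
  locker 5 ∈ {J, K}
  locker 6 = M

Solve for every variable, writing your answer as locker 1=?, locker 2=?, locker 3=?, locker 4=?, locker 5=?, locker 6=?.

locker 1=H, locker 2=K, locker 3=L, locker 4=I, locker 5=J, locker 6=M

locker 1's domain is down to {H}, so locker 1 = H.
That leaves locker 6 = M. Eliminate M elsewhere: locker 3.
locker 3 has just one choice, so locker 3 = L. Remove L from locker 2.
locker 2 must be K (only option left). So locker 4, locker 5 can't be K.
locker 4 has just one choice, so locker 4 = I.
locker 5's domain is down to {J}, so locker 5 = J.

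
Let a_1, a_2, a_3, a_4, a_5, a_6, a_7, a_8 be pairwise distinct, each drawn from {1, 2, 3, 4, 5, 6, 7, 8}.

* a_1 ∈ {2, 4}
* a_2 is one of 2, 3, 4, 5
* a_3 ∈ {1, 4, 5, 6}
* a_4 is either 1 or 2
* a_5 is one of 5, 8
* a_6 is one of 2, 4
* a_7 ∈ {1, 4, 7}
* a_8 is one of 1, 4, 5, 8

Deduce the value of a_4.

Among the 8 variables, 3 fits only a_2 (and all 8 values in {1, 2, 3, 4, 5, 6, 7, 8} must be used), so a_2 = 3.
The 7 still-open variables together cover exactly {1, 2, 4, 5, 6, 7, 8} — 7 values for 7 variables — and 6 appears only in a_3's list, so a_3 = 6.
Among the 6 still-open variables, 7 fits only a_7 (and all 6 values in {1, 2, 4, 5, 7, 8} must be used), so a_7 = 7.
The 2 variables a_1 and a_6 are confined to {2, 4}, which locks those values in; drop them from a_4, a_8.
So a_4 = 1.

1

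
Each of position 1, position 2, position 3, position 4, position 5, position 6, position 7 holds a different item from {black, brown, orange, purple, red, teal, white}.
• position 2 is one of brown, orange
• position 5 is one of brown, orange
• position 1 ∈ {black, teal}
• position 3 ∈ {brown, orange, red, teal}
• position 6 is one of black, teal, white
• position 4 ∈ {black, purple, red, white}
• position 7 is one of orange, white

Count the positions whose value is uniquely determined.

The 7 variables together cover exactly {black, brown, orange, purple, red, teal, white} — 7 values for 7 variables — and purple appears only in position 4's list, so position 4 = purple.
The 6 still-open variables together cover exactly {black, brown, orange, red, teal, white} — 6 values for 6 variables — and red appears only in position 3's list, so position 3 = red.
The 2 variables position 2 and position 5 are confined to {brown, orange}, which locks those values in; drop them from position 7.
That leaves position 7 = white. So position 6 can't be white.
Determined: position 3=red, position 4=purple, position 7=white. The other positions each still have more than one consistent value. That makes 3.

3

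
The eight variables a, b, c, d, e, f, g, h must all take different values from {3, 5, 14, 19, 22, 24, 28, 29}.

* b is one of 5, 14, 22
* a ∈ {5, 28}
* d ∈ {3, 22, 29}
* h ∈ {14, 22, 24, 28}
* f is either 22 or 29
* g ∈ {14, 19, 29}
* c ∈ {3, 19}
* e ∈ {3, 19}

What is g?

Among the 8 variables, 24 fits only h (and all 8 values in {3, 5, 14, 19, 22, 24, 28, 29} must be used), so h = 24.
Among the 7 still-open variables, 28 fits only a (and all 7 values in {3, 5, 14, 19, 22, 28, 29} must be used), so a = 28.
The 6 still-open variables together cover exactly {3, 5, 14, 19, 22, 29} — 6 values for 6 variables — and 5 appears only in b's list, so b = 5.
The 5 still-open variables together cover exactly {3, 14, 19, 22, 29} — 5 values for 5 variables — and 14 appears only in g's list, so g = 14.

14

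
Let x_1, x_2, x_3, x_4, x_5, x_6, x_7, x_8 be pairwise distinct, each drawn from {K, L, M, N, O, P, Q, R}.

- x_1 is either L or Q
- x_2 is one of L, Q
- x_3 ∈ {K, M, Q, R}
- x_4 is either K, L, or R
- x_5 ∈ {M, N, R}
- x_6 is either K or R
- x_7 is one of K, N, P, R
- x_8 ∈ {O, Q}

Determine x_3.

M

Among the 8 variables, O fits only x_8 (and all 8 values in {K, L, M, N, O, P, Q, R} must be used), so x_8 = O.
The 7 still-open variables together cover exactly {K, L, M, N, P, Q, R} — 7 values for 7 variables — and P appears only in x_7's list, so x_7 = P.
The 6 still-open variables together cover exactly {K, L, M, N, Q, R} — 6 values for 6 variables — and N appears only in x_5's list, so x_5 = N.
Among the 5 still-open variables, M fits only x_3 (and all 5 values in {K, L, M, Q, R} must be used), so x_3 = M.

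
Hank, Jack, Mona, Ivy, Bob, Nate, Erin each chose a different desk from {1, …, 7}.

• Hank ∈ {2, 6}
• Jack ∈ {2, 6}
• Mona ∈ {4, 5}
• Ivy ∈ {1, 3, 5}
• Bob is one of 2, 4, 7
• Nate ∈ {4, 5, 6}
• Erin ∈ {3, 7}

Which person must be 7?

The 7 variables draw from only 7 values {1, 2, 3, 4, 5, 6, 7}, so each is used; only Ivy can be 1, hence Ivy = 1.
Among the 6 still-open variables, 3 fits only Erin (and all 6 values in {2, 3, 4, 5, 6, 7} must be used), so Erin = 3.
The 5 still-open variables draw from only 5 values {2, 4, 5, 6, 7}, so each is used; only Bob can be 7, hence Bob = 7.

Bob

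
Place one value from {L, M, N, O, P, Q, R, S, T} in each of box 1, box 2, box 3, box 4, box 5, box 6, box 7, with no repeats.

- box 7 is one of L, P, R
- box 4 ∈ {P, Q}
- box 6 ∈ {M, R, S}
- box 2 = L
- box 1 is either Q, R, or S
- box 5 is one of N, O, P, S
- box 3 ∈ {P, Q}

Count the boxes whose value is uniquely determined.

box 2 must be L (only option left). Eliminate L elsewhere: box 7.
The 2 variables box 3 and box 4 are confined to {P, Q}, which locks those values in; drop them from box 1, box 5, box 7.
That leaves box 7 = R. Remove R from box 1, box 6.
box 1 must be S (only option left). Strike S from box 5, box 6.
box 6 has just one choice, so box 6 = M.
Determined: box 1=S, box 2=L, box 6=M, box 7=R. The other boxes each still have more than one consistent value. That makes 4.

4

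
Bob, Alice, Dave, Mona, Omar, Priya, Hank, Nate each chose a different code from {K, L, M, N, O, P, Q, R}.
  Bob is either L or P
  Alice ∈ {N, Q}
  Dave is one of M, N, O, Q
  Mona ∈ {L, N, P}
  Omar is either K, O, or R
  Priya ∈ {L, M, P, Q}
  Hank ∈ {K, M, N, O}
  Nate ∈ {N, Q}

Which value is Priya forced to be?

The 8 variables together cover exactly {K, L, M, N, O, P, Q, R} — 8 values for 8 variables — and R appears only in Omar's list, so Omar = R.
The 7 still-open variables draw from only 7 values {K, L, M, N, O, P, Q}, so each is used; only Hank can be K, hence Hank = K.
The 6 still-open variables together cover exactly {L, M, N, O, P, Q} — 6 values for 6 variables — and O appears only in Dave's list, so Dave = O.
The 5 still-open variables together cover exactly {L, M, N, P, Q} — 5 values for 5 variables — and M appears only in Priya's list, so Priya = M.

M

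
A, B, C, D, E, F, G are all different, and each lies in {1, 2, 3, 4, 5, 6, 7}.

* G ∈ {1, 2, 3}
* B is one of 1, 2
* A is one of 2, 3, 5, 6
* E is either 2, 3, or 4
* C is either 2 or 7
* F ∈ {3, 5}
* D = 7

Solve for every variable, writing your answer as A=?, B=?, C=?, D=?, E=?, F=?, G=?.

D has just one choice, so D = 7. Eliminate 7 elsewhere: C.
That leaves C = 2. Remove 2 from A, B, E, G.
B must be 1 (only option left). Remove 1 from G.
G's domain is down to {3}, so G = 3. So A, E, F can't be 3.
E has just one choice, so E = 4.
That leaves F = 5. Eliminate 5 elsewhere: A.
A's domain is down to {6}, so A = 6.

A=6, B=1, C=2, D=7, E=4, F=5, G=3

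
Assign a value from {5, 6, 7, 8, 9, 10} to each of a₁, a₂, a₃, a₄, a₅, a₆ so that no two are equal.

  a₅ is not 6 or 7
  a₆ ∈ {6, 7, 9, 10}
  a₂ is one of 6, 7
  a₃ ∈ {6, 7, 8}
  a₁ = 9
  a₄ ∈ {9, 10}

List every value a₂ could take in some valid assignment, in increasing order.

a₁'s domain is down to {9}, so a₁ = 9. Strike 9 from a₄, a₅, a₆.
a₄ has just one choice, so a₄ = 10. Remove 10 from a₅, a₆.
The 4 still-open variables together cover exactly {5, 6, 7, 8} — 4 values for 4 variables — and 5 appears only in a₅'s list, so a₅ = 5.
The 3 still-open variables draw from only 3 values {6, 7, 8}, so each is used; only a₃ can be 8, hence a₃ = 8.
No further eliminations apply; a₂ can still be any of 6, 7.

6, 7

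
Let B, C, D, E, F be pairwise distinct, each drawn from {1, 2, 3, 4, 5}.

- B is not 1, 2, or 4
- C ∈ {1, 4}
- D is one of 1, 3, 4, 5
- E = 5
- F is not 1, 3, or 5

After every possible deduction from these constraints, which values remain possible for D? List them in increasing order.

E must be 5 (only option left). Remove 5 from B, D.
B's domain is down to {3}, so B = 3. So D can't be 3.
The 3 still-open variables draw from only 3 values {1, 2, 4}, so each is used; only F can be 2, hence F = 2.
No further eliminations apply; D can still be any of 1, 4.

1, 4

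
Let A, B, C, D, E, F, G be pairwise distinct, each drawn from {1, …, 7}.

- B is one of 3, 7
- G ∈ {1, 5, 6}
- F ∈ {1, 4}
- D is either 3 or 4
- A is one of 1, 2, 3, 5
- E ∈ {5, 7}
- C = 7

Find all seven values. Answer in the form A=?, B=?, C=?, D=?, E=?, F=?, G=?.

A=2, B=3, C=7, D=4, E=5, F=1, G=6

C's domain is down to {7}, so C = 7. So B, E can't be 7.
E must be 5 (only option left). Strike 5 from A, G.
B must be 3 (only option left). Strike 3 from A, D.
D has just one choice, so D = 4. Remove 4 from F.
F's domain is down to {1}, so F = 1. Remove 1 from A, G.
G must be 6 (only option left).
A's domain is down to {2}, so A = 2.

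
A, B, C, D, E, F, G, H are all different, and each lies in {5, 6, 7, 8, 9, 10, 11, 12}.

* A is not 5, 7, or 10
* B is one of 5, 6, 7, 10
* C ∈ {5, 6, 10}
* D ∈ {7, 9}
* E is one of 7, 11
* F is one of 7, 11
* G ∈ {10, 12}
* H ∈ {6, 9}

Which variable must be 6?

Among the 8 variables, 8 fits only A (and all 8 values in {5, 6, 7, 8, 9, 10, 11, 12} must be used), so A = 8.
Among the 7 still-open variables, 12 fits only G (and all 7 values in {5, 6, 7, 9, 10, 11, 12} must be used), so G = 12.
The 2 variables E and F are confined to {7, 11}, which locks those values in; drop them from B, D.
D must be 9 (only option left). Strike 9 from H.
So 6 goes to H.

H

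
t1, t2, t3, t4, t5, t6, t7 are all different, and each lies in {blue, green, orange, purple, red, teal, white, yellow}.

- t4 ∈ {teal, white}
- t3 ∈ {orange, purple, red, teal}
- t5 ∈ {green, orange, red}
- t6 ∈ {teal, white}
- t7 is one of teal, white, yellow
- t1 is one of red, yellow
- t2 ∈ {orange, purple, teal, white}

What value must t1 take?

red

The 7 variables draw from only 7 values {green, orange, purple, red, teal, white, yellow}, so each is used; only t5 can be green, hence t5 = green.
The 2 variables t4 and t6 are confined to {teal, white}, which locks those values in; drop them from t2, t3, t7.
That leaves t7 = yellow. Eliminate yellow elsewhere: t1.
So t1 = red.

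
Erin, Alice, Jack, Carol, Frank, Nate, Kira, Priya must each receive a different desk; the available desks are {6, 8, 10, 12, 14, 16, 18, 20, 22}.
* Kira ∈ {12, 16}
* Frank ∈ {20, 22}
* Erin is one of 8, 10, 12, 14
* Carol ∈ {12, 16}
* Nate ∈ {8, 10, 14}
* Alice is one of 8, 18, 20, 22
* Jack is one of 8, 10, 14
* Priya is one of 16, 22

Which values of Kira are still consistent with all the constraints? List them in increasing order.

The 8 variables together cover exactly {8, 10, 12, 14, 16, 18, 20, 22} — 8 values for 8 variables — and 18 appears only in Alice's list, so Alice = 18.
Among the 7 still-open variables, 20 fits only Frank (and all 7 values in {8, 10, 12, 14, 16, 20, 22} must be used), so Frank = 20.
The 6 still-open variables draw from only 6 values {8, 10, 12, 14, 16, 22}, so each is used; only Priya can be 22, hence Priya = 22.
Carol and Kira share exactly the 2 values {12, 16}; by pigeonhole those values go to them, so strike 12, 16 from Erin.
No further eliminations apply; Kira can still be any of 12, 16.

12, 16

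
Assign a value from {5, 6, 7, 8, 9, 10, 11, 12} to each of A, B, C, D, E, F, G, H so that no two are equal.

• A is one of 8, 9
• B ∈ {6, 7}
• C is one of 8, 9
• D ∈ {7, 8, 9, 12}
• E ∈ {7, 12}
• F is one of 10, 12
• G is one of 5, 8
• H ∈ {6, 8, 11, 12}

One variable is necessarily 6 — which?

B

Among the 8 variables, 5 fits only G (and all 8 values in {5, 6, 7, 8, 9, 10, 11, 12} must be used), so G = 5.
Among the 7 still-open variables, 10 fits only F (and all 7 values in {6, 7, 8, 9, 10, 11, 12} must be used), so F = 10.
The 6 still-open variables together cover exactly {6, 7, 8, 9, 11, 12} — 6 values for 6 variables — and 11 appears only in H's list, so H = 11.
The 5 still-open variables draw from only 5 values {6, 7, 8, 9, 12}, so each is used; only B can be 6, hence B = 6.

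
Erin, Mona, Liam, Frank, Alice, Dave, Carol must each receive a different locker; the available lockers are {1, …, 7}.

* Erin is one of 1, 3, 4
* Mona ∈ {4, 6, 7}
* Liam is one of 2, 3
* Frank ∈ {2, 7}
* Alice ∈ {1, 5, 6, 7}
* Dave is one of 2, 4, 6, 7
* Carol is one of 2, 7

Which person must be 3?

Liam

The 7 variables together cover exactly {1, 2, 3, 4, 5, 6, 7} — 7 values for 7 variables — and 5 appears only in Alice's list, so Alice = 5.
Among the 6 still-open variables, 1 fits only Erin (and all 6 values in {1, 2, 3, 4, 6, 7} must be used), so Erin = 1.
The 5 still-open variables together cover exactly {2, 3, 4, 6, 7} — 5 values for 5 variables — and 3 appears only in Liam's list, so Liam = 3.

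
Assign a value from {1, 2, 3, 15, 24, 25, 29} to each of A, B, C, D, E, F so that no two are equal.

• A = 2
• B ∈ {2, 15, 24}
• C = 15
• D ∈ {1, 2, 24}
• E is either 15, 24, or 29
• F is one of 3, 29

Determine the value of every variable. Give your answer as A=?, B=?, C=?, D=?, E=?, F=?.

A's domain is down to {2}, so A = 2. So B, D can't be 2.
C must be 15 (only option left). Remove 15 from B, E.
B's domain is down to {24}, so B = 24. Remove 24 from D, E.
D's domain is down to {1}, so D = 1.
That leaves E = 29. Strike 29 from F.
F's domain is down to {3}, so F = 3.

A=2, B=24, C=15, D=1, E=29, F=3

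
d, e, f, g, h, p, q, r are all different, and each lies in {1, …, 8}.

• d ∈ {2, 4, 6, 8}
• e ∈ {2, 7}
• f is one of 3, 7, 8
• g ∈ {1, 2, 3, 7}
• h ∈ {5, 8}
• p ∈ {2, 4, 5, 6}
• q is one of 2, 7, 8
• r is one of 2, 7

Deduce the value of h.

Among the 8 variables, 1 fits only g (and all 8 values in {1, 2, 3, 4, 5, 6, 7, 8} must be used), so g = 1.
The 7 still-open variables together cover exactly {2, 3, 4, 5, 6, 7, 8} — 7 values for 7 variables — and 3 appears only in f's list, so f = 3.
The 2 variables e and r are confined to {2, 7}, which locks those values in; drop them from d, p, q.
q has just one choice, so q = 8. Strike 8 from d, h.
So h = 5.

5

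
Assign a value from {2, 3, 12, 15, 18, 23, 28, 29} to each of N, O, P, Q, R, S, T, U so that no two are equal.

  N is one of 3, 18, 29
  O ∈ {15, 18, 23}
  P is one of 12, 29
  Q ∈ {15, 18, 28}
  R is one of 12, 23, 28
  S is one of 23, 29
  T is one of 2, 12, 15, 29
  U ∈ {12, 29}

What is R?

The 8 variables together cover exactly {2, 3, 12, 15, 18, 23, 28, 29} — 8 values for 8 variables — and 2 appears only in T's list, so T = 2.
Among the 7 still-open variables, 3 fits only N (and all 7 values in {3, 12, 15, 18, 23, 28, 29} must be used), so N = 3.
P and U share exactly the 2 values {12, 29}; by pigeonhole those values go to them, so strike 12, 29 from R, S.
That leaves S = 23. Eliminate 23 elsewhere: O, R.
So R = 28.

28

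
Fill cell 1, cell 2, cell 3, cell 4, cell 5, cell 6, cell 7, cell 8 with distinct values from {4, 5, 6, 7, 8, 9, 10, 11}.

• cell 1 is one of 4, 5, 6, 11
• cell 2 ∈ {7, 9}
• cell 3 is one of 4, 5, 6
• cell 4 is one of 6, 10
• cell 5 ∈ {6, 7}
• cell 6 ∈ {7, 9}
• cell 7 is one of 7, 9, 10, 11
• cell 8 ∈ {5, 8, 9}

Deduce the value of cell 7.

11

Among the 8 variables, 8 fits only cell 8 (and all 8 values in {4, 5, 6, 7, 8, 9, 10, 11} must be used), so cell 8 = 8.
The 2 variables cell 2 and cell 6 are confined to {7, 9}, which locks those values in; drop them from cell 5, cell 7.
cell 5 must be 6 (only option left). Eliminate 6 elsewhere: cell 1, cell 3, cell 4.
cell 4 must be 10 (only option left). Eliminate 10 elsewhere: cell 7.
So cell 7 = 11.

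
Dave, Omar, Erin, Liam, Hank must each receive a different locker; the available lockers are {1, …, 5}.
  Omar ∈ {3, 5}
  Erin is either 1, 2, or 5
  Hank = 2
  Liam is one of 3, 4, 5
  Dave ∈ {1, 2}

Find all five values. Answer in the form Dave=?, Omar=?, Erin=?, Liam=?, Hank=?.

Dave=1, Omar=3, Erin=5, Liam=4, Hank=2

Hank must be 2 (only option left). Remove 2 from Dave, Erin.
Dave's domain is down to {1}, so Dave = 1. So Erin can't be 1.
Erin must be 5 (only option left). Strike 5 from Omar, Liam.
Omar has just one choice, so Omar = 3. Eliminate 3 elsewhere: Liam.
That leaves Liam = 4.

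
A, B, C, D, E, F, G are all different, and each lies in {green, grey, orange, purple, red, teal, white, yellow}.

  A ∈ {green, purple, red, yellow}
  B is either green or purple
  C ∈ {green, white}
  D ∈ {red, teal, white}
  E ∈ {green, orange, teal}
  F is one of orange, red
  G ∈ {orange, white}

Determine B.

purple

The 7 variables draw from only 7 values {green, orange, purple, red, teal, white, yellow}, so each is used; only A can be yellow, hence A = yellow.
The 6 still-open variables draw from only 6 values {green, orange, purple, red, teal, white}, so each is used; only B can be purple, hence B = purple.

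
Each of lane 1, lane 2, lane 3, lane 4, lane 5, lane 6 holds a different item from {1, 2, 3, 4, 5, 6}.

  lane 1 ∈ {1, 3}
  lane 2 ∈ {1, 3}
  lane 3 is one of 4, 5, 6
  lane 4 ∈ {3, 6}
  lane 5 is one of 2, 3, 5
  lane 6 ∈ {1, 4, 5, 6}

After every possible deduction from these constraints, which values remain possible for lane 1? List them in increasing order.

The 6 variables draw from only 6 values {1, 2, 3, 4, 5, 6}, so each is used; only lane 5 can be 2, hence lane 5 = 2.
lane 1 and lane 2 share exactly the 2 values {1, 3}; by pigeonhole those values go to them, so strike 1, 3 from lane 4, lane 6.
That leaves lane 4 = 6. So lane 3, lane 6 can't be 6.
No further eliminations apply; lane 1 can still be any of 1, 3.

1, 3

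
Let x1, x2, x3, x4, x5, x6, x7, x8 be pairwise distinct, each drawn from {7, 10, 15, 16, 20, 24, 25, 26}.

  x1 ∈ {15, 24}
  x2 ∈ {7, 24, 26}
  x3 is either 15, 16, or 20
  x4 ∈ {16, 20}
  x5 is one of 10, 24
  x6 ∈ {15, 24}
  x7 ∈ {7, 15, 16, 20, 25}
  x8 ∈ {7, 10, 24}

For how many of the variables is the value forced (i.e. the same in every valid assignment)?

4

Among the 8 variables, 25 fits only x7 (and all 8 values in {7, 10, 15, 16, 20, 24, 25, 26} must be used), so x7 = 25.
The 7 still-open variables together cover exactly {7, 10, 15, 16, 20, 24, 26} — 7 values for 7 variables — and 26 appears only in x2's list, so x2 = 26.
The 6 still-open variables together cover exactly {7, 10, 15, 16, 20, 24} — 6 values for 6 variables — and 7 appears only in x8's list, so x8 = 7.
The 5 still-open variables together cover exactly {10, 15, 16, 20, 24} — 5 values for 5 variables — and 10 appears only in x5's list, so x5 = 10.
x1 and x6 share exactly the 2 values {15, 24}; by pigeonhole those values go to them, so strike 15, 24 from x3.
Determined: x2=26, x5=10, x7=25, x8=7. The other variables each still have more than one consistent value. That makes 4.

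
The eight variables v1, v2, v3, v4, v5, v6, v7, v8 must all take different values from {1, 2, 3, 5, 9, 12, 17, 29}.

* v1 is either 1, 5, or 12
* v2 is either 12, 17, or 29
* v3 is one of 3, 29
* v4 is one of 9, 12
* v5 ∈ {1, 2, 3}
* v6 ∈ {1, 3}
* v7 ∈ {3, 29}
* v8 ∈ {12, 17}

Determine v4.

The 8 variables draw from only 8 values {1, 2, 3, 5, 9, 12, 17, 29}, so each is used; only v5 can be 2, hence v5 = 2.
Among the 7 still-open variables, 5 fits only v1 (and all 7 values in {1, 3, 5, 9, 12, 17, 29} must be used), so v1 = 5.
Among the 6 still-open variables, 1 fits only v6 (and all 6 values in {1, 3, 9, 12, 17, 29} must be used), so v6 = 1.
The 5 still-open variables together cover exactly {3, 9, 12, 17, 29} — 5 values for 5 variables — and 9 appears only in v4's list, so v4 = 9.

9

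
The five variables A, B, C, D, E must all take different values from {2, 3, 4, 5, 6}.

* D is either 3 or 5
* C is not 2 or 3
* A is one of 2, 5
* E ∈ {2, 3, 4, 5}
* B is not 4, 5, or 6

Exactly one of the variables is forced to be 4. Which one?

Among the 5 variables, 6 fits only C (and all 5 values in {2, 3, 4, 5, 6} must be used), so C = 6.
Among the 4 still-open variables, 4 fits only E (and all 4 values in {2, 3, 4, 5} must be used), so E = 4.

E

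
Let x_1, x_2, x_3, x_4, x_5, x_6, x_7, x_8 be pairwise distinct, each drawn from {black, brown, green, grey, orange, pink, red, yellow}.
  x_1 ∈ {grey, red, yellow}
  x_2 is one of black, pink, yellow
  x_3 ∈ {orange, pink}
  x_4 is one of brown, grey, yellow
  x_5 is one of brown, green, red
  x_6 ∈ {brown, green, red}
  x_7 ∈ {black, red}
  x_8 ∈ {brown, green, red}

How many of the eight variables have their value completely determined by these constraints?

The 8 variables together cover exactly {black, brown, green, grey, orange, pink, red, yellow} — 8 values for 8 variables — and orange appears only in x_3's list, so x_3 = orange.
Among the 7 still-open variables, pink fits only x_2 (and all 7 values in {black, brown, green, grey, pink, red, yellow} must be used), so x_2 = pink.
The 6 still-open variables draw from only 6 values {black, brown, green, grey, red, yellow}, so each is used; only x_7 can be black, hence x_7 = black.
x_5, x_6, x_8 share exactly the 3 values {brown, green, red}; by pigeonhole those values go to them, so strike brown, green, red from x_1, x_4.
Determined: x_2=pink, x_3=orange, x_7=black. The other variables each still have more than one consistent value. That makes 3.

3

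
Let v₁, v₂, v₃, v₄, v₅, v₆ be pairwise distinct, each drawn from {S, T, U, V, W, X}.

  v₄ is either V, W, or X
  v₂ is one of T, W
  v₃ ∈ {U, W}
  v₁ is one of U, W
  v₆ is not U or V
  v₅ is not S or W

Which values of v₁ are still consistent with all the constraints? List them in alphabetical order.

U, W

The 6 variables draw from only 6 values {S, T, U, V, W, X}, so each is used; only v₆ can be S, hence v₆ = S.
The 2 variables v₁ and v₃ are confined to {U, W}, which locks those values in; drop them from v₂, v₄, v₅.
v₂ has just one choice, so v₂ = T. So v₅ can't be T.
No further eliminations apply; v₁ can still be any of U, W.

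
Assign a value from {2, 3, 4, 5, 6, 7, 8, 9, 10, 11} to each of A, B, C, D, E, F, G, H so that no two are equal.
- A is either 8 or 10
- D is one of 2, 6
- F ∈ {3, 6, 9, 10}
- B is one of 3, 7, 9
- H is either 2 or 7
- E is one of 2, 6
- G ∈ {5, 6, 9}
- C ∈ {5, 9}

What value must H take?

The 8 variables together cover exactly {2, 3, 5, 6, 7, 8, 9, 10} — 8 values for 8 variables — and 8 appears only in A's list, so A = 8.
The 7 still-open variables draw from only 7 values {2, 3, 5, 6, 7, 9, 10}, so each is used; only F can be 10, hence F = 10.
The 6 still-open variables draw from only 6 values {2, 3, 5, 6, 7, 9}, so each is used; only B can be 3, hence B = 3.
The 5 still-open variables together cover exactly {2, 5, 6, 7, 9} — 5 values for 5 variables — and 7 appears only in H's list, so H = 7.

7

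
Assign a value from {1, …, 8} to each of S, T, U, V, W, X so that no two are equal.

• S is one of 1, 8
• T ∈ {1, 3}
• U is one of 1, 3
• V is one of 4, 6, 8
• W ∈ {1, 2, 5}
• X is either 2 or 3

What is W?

T and U share exactly the 2 values {1, 3}; by pigeonhole those values go to them, so strike 1, 3 from S, W, X.
That leaves S = 8. Remove 8 from V.
That leaves X = 2. So W can't be 2.
So W = 5.

5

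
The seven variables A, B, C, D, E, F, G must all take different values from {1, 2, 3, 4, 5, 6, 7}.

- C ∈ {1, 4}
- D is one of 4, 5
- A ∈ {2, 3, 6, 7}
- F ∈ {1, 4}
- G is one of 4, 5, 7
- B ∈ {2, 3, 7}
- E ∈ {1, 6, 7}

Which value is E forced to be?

6

C and F between them cover only {1, 4} — a naked pair. Remove those values from D, E, G.
D's domain is down to {5}, so D = 5. So G can't be 5.
That leaves G = 7. Remove 7 from A, B, E.
So E = 6.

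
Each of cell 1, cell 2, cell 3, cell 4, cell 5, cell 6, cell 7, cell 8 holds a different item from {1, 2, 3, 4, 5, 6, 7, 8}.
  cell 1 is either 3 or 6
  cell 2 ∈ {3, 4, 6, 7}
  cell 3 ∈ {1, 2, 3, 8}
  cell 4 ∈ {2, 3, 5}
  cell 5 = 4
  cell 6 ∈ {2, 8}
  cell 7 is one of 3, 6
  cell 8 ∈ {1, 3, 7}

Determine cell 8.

1

cell 5's domain is down to {4}, so cell 5 = 4. So cell 2 can't be 4.
The 7 still-open variables together cover exactly {1, 2, 3, 5, 6, 7, 8} — 7 values for 7 variables — and 5 appears only in cell 4's list, so cell 4 = 5.
cell 1 and cell 7 between them cover only {3, 6} — a naked pair. Remove those values from cell 2, cell 3, cell 8.
cell 2 has just one choice, so cell 2 = 7. So cell 8 can't be 7.
So cell 8 = 1.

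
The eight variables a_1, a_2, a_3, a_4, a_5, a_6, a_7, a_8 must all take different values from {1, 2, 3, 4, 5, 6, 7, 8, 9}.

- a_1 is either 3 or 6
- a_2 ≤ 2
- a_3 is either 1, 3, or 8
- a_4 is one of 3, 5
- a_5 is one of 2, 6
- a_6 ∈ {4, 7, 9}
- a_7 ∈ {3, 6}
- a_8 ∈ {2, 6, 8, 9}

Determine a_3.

8

a_1 and a_7 between them cover only {3, 6} — a naked pair. Remove those values from a_3, a_4, a_5, a_8.
a_4 has just one choice, so a_4 = 5.
a_5 must be 2 (only option left). Remove 2 from a_2, a_8.
a_2's domain is down to {1}, so a_2 = 1. Strike 1 from a_3.
So a_3 = 8.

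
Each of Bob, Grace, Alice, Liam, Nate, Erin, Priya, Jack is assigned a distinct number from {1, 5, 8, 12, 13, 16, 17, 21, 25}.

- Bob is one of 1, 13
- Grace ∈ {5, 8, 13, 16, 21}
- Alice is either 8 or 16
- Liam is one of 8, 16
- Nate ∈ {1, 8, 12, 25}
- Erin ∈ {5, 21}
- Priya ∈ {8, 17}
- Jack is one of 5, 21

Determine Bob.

1

Alice and Liam between them cover only {8, 16} — a naked pair. Remove those values from Grace, Nate, Priya.
Priya's domain is down to {17}, so Priya = 17.
Erin and Jack share exactly the 2 values {5, 21}; by pigeonhole those values go to them, so strike 5, 21 from Grace.
Grace must be 13 (only option left). Strike 13 from Bob.
So Bob = 1.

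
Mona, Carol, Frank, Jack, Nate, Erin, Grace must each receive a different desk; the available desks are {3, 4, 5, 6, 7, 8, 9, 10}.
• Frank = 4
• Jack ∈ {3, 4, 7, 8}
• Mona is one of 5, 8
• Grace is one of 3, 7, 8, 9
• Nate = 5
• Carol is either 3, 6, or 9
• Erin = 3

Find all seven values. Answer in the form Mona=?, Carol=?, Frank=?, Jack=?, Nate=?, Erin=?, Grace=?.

Mona=8, Carol=6, Frank=4, Jack=7, Nate=5, Erin=3, Grace=9

Frank must be 4 (only option left). Eliminate 4 elsewhere: Jack.
Nate must be 5 (only option left). So Mona can't be 5.
Erin must be 3 (only option left). Strike 3 from Carol, Jack, Grace.
Mona's domain is down to {8}, so Mona = 8. Strike 8 from Jack, Grace.
Jack must be 7 (only option left). So Grace can't be 7.
That leaves Grace = 9. Remove 9 from Carol.
Carol must be 6 (only option left).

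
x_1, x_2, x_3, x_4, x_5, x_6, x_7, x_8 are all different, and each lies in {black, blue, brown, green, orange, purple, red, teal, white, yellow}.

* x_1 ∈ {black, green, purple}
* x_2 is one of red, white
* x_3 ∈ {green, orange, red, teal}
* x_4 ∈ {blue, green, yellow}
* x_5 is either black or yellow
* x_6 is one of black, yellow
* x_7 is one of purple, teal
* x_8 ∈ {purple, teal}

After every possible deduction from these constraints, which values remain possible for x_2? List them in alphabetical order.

The 2 variables x_5 and x_6 are confined to {black, yellow}, which locks those values in; drop them from x_1, x_4.
The 2 variables x_7 and x_8 are confined to {purple, teal}, which locks those values in; drop them from x_1, x_3.
That leaves x_1 = green. Remove green from x_3, x_4.
x_4 has just one choice, so x_4 = blue.
No further eliminations apply; x_2 can still be any of red, white.

red, white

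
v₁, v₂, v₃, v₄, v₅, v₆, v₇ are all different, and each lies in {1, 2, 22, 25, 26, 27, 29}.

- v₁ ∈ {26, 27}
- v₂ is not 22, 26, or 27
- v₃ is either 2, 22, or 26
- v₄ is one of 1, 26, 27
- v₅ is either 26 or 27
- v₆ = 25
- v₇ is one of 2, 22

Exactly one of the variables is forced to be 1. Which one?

v₆ has just one choice, so v₆ = 25. Strike 25 from v₂.
Among the 6 still-open variables, 29 fits only v₂ (and all 6 values in {1, 2, 22, 26, 27, 29} must be used), so v₂ = 29.
Among the 5 still-open variables, 1 fits only v₄ (and all 5 values in {1, 2, 22, 26, 27} must be used), so v₄ = 1.

v₄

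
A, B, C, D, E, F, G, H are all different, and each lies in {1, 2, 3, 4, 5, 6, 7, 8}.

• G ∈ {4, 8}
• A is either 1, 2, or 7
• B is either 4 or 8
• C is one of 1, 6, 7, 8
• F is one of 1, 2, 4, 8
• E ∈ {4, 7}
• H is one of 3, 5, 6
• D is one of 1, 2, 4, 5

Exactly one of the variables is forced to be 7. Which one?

The 8 variables draw from only 8 values {1, 2, 3, 4, 5, 6, 7, 8}, so each is used; only H can be 3, hence H = 3.
The 7 still-open variables together cover exactly {1, 2, 4, 5, 6, 7, 8} — 7 values for 7 variables — and 5 appears only in D's list, so D = 5.
The 6 still-open variables together cover exactly {1, 2, 4, 6, 7, 8} — 6 values for 6 variables — and 6 appears only in C's list, so C = 6.
B and G between them cover only {4, 8} — a naked pair. Remove those values from E, F.
So 7 goes to E.

E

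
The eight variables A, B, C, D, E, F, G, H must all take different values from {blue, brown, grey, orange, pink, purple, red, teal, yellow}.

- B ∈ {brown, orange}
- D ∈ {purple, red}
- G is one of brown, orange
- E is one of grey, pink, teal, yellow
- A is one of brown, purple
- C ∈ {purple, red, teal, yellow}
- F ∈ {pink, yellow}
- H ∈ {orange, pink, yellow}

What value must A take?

The 8 variables draw from only 8 values {brown, grey, orange, pink, purple, red, teal, yellow}, so each is used; only E can be grey, hence E = grey.
The 7 still-open variables together cover exactly {brown, orange, pink, purple, red, teal, yellow} — 7 values for 7 variables — and teal appears only in C's list, so C = teal.
Among the 6 still-open variables, red fits only D (and all 6 values in {brown, orange, pink, purple, red, yellow} must be used), so D = red.
Among the 5 still-open variables, purple fits only A (and all 5 values in {brown, orange, pink, purple, yellow} must be used), so A = purple.

purple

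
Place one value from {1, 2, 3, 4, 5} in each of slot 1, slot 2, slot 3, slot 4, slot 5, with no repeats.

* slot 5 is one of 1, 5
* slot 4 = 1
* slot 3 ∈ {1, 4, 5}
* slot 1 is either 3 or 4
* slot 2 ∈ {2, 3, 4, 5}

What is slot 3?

4

slot 4 has just one choice, so slot 4 = 1. So slot 3, slot 5 can't be 1.
slot 5 has just one choice, so slot 5 = 5. So slot 2, slot 3 can't be 5.
So slot 3 = 4.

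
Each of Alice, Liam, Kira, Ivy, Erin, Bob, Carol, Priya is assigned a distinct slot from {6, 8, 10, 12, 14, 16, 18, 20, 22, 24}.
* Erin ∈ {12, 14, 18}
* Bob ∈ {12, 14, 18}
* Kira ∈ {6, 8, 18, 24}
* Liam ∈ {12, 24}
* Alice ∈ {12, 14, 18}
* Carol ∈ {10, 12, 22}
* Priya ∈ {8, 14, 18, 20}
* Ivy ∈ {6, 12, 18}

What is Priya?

The 3 variables Alice, Erin, Bob are confined to {12, 14, 18}, which locks those values in; drop them from Liam, Kira, Ivy, Carol, Priya.
Liam's domain is down to {24}, so Liam = 24. Eliminate 24 elsewhere: Kira.
Ivy's domain is down to {6}, so Ivy = 6. So Kira can't be 6.
Kira must be 8 (only option left). So Priya can't be 8.
So Priya = 20.

20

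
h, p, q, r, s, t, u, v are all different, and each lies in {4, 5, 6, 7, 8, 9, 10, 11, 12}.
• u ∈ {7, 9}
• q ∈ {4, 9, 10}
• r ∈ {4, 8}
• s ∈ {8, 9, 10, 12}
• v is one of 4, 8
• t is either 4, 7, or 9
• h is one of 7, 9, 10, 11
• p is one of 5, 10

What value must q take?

The 8 variables together cover exactly {4, 5, 7, 8, 9, 10, 11, 12} — 8 values for 8 variables — and 5 appears only in p's list, so p = 5.
Among the 7 still-open variables, 11 fits only h (and all 7 values in {4, 7, 8, 9, 10, 11, 12} must be used), so h = 11.
Among the 6 still-open variables, 12 fits only s (and all 6 values in {4, 7, 8, 9, 10, 12} must be used), so s = 12.
The 5 still-open variables together cover exactly {4, 7, 8, 9, 10} — 5 values for 5 variables — and 10 appears only in q's list, so q = 10.

10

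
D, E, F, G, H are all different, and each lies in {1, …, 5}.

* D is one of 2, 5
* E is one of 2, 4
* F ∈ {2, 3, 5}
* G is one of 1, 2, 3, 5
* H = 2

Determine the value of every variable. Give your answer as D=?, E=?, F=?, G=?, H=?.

H has just one choice, so H = 2. So D, E, F, G can't be 2.
D must be 5 (only option left). Strike 5 from F, G.
That leaves E = 4.
That leaves F = 3. Strike 3 from G.
G's domain is down to {1}, so G = 1.

D=5, E=4, F=3, G=1, H=2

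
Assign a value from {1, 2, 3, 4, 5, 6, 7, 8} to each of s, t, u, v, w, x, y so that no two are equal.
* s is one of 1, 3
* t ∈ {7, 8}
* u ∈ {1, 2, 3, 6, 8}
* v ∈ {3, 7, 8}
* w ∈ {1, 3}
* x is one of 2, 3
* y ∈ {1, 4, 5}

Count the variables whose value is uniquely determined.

2

s and w between them cover only {1, 3} — a naked pair. Remove those values from u, v, x, y.
That leaves x = 2. So u can't be 2.
t and v between them cover only {7, 8} — a naked pair. Remove those values from u.
u's domain is down to {6}, so u = 6.
Determined: u=6, x=2. The other variables each still have more than one consistent value. That makes 2.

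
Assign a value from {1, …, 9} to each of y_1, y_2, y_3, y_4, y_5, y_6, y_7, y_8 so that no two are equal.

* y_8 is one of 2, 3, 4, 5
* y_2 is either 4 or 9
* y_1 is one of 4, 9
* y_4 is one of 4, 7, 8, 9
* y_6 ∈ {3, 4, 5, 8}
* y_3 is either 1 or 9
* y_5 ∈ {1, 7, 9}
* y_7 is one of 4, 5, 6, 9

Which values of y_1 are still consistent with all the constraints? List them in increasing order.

y_1 and y_2 share exactly the 2 values {4, 9}; by pigeonhole those values go to them, so strike 4, 9 from y_3, y_4, y_5, y_6, y_7, y_8.
y_3's domain is down to {1}, so y_3 = 1. Strike 1 from y_5.
That leaves y_5 = 7. Eliminate 7 elsewhere: y_4.
y_4 must be 8 (only option left). So y_6 can't be 8.
No further eliminations apply; y_1 can still be any of 4, 9.

4, 9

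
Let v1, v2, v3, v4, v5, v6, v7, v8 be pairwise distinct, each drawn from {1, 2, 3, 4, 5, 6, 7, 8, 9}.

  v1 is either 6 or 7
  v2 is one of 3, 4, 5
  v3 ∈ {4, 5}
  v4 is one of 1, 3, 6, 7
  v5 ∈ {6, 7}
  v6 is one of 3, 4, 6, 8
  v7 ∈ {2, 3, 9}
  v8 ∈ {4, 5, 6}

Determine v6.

The 2 variables v1 and v5 are confined to {6, 7}, which locks those values in; drop them from v4, v6, v8.
v3 and v8 share exactly the 2 values {4, 5}; by pigeonhole those values go to them, so strike 4, 5 from v2, v6.
v2 has just one choice, so v2 = 3. Remove 3 from v4, v6, v7.
So v6 = 8.

8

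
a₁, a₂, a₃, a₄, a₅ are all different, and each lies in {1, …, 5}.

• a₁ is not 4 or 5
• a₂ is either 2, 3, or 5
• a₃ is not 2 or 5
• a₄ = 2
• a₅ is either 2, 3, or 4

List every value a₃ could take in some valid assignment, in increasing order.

a₄'s domain is down to {2}, so a₄ = 2. Remove 2 from a₁, a₂, a₅.
The 4 still-open variables draw from only 4 values {1, 3, 4, 5}, so each is used; only a₂ can be 5, hence a₂ = 5.
No further eliminations apply; a₃ can still be any of 1, 3, 4.

1, 3, 4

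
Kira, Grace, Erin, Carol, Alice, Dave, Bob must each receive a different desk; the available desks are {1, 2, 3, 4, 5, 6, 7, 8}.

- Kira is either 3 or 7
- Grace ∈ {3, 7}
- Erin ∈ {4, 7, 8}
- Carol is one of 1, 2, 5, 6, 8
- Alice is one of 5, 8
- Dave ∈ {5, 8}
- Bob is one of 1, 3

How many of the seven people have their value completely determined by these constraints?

2

Kira and Grace share exactly the 2 values {3, 7}; by pigeonhole those values go to them, so strike 3, 7 from Erin, Bob.
Bob's domain is down to {1}, so Bob = 1. Strike 1 from Carol.
Alice and Dave between them cover only {5, 8} — a naked pair. Remove those values from Erin, Carol.
That leaves Erin = 4.
Determined: Erin=4, Bob=1. The other people each still have more than one consistent value. That makes 2.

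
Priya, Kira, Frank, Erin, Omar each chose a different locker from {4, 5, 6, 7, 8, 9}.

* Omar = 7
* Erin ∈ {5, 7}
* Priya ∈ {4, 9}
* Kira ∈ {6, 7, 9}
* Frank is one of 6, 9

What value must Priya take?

4

Omar must be 7 (only option left). Remove 7 from Kira, Erin.
Erin's domain is down to {5}, so Erin = 5.
Among the 3 still-open variables, 4 fits only Priya (and all 3 values in {4, 6, 9} must be used), so Priya = 4.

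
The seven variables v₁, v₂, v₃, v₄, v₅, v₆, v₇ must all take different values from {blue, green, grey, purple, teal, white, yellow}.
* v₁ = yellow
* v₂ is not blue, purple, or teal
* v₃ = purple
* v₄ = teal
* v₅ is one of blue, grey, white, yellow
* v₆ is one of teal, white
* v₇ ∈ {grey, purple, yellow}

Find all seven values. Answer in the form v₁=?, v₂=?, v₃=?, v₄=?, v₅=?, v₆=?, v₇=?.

v₁=yellow, v₂=green, v₃=purple, v₄=teal, v₅=blue, v₆=white, v₇=grey

v₁ must be yellow (only option left). Strike yellow from v₂, v₅, v₇.
v₃ has just one choice, so v₃ = purple. So v₇ can't be purple.
That leaves v₄ = teal. Eliminate teal elsewhere: v₆.
v₆ must be white (only option left). Eliminate white elsewhere: v₂, v₅.
v₇ has just one choice, so v₇ = grey. Strike grey from v₂, v₅.
v₂ has just one choice, so v₂ = green.
That leaves v₅ = blue.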